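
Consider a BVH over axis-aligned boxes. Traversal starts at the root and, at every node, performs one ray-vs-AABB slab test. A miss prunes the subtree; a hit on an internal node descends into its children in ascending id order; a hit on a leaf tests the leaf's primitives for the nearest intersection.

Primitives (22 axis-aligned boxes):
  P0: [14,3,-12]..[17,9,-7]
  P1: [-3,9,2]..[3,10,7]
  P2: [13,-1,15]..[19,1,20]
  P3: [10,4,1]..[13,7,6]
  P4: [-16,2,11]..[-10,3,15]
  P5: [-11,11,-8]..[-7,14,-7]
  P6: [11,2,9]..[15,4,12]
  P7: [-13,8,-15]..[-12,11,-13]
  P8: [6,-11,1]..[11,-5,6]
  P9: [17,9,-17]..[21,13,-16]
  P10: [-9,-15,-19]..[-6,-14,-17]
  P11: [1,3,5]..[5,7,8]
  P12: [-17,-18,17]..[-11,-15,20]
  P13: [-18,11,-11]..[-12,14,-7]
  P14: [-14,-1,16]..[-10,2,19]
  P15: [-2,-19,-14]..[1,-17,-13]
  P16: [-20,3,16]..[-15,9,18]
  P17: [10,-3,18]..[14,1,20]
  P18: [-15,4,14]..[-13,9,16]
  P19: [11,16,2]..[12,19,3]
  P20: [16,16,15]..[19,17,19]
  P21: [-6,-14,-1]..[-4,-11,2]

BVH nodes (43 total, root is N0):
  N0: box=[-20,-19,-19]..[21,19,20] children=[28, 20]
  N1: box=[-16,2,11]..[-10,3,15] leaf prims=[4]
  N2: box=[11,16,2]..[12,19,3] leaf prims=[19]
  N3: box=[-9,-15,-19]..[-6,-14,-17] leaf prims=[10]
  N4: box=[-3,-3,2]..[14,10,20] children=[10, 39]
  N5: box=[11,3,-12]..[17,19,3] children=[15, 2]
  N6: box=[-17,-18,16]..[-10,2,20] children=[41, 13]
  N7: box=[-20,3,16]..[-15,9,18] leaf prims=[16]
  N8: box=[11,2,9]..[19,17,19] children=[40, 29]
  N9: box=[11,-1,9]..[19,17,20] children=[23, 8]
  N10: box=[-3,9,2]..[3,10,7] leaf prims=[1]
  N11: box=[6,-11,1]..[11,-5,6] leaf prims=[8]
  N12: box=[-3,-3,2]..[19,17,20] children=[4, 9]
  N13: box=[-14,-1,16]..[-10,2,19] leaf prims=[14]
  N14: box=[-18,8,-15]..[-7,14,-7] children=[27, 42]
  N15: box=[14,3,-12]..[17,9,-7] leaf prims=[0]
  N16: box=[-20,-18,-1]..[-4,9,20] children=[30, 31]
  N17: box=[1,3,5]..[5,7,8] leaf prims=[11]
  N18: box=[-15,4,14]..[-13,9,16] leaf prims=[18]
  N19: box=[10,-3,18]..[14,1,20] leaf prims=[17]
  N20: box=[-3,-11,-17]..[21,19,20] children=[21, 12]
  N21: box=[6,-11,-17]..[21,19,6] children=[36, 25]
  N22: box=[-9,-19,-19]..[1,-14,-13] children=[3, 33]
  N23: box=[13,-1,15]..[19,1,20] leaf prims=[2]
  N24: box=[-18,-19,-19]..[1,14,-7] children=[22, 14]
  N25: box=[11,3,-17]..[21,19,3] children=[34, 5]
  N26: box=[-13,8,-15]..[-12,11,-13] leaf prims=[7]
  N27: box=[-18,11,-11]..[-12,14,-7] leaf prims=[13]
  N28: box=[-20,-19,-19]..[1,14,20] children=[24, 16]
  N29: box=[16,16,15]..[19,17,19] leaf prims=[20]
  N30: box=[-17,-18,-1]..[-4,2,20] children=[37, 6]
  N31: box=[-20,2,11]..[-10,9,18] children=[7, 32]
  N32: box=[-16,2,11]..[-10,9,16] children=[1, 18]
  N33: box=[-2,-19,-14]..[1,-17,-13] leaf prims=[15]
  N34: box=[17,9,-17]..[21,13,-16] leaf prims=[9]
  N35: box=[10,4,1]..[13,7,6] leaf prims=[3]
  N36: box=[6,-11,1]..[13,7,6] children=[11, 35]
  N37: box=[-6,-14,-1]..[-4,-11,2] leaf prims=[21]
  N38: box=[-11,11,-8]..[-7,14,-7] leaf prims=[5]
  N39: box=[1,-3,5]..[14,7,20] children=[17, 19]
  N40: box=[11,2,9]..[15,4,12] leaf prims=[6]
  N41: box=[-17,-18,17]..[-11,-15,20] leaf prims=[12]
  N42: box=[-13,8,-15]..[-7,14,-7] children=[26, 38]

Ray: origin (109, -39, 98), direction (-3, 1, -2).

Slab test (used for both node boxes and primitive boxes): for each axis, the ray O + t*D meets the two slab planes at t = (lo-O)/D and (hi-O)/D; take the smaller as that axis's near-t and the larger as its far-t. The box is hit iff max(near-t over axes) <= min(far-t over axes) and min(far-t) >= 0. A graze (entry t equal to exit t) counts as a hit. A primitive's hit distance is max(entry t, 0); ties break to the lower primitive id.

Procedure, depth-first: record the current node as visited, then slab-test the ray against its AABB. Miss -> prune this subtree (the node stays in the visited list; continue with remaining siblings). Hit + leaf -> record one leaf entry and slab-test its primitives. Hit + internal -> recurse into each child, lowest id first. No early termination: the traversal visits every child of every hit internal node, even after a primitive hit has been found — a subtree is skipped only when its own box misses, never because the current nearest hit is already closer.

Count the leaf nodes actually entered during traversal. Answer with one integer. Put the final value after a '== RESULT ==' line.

Trace the traversal:
N0 x:[88/3,43] y:[20,58] z:[39,117/2] -> hit [39,43], descend [20, 28]
  N20 x:[88/3,112/3] y:[28,58] z:[39,115/2] -> miss, prune
  N28 x:[36,43] y:[20,53] z:[39,117/2] -> hit [39,43], descend [16, 24]
    N16 x:[113/3,43] y:[21,48] z:[39,99/2] -> hit [39,43], descend [30, 31]
      N30 x:[113/3,42] y:[21,41] z:[39,99/2] -> hit [39,41], descend [6, 37]
        N6 x:[119/3,42] y:[21,41] z:[39,41] -> hit [119/3,41], descend [13, 41]
          N13 x:[119/3,41] y:[38,41] z:[79/2,41] -> hit [119/3,41] leaf, test {P14@t=119/3}
          N41 x:[40,42] y:[21,24] z:[39,81/2] -> miss, prune
        N37 x:[113/3,115/3] y:[25,28] z:[48,99/2] -> miss, prune
      N31 x:[119/3,43] y:[41,48] z:[40,87/2] -> hit [41,43], descend [7, 32]
        N7 x:[124/3,43] y:[42,48] z:[40,41] -> miss, prune
        N32 x:[119/3,125/3] y:[41,48] z:[41,87/2] -> hit [41,125/3], descend [1, 18]
          N1 x:[119/3,125/3] y:[41,42] z:[83/2,87/2] -> hit [83/2,125/3] leaf, test {P4@t=83/2}
          N18 x:[122/3,124/3] y:[43,48] z:[41,42] -> miss, prune
    N24 x:[36,127/3] y:[20,53] z:[105/2,117/2] -> miss, prune

Summary -> nodes [0, 20, 28, 16, 30, 6, 13, 41, 37, 31, 7, 32, 1, 18, 24]; box-tests=15; leaf-entries=2; first=P14

== RESULT ==
2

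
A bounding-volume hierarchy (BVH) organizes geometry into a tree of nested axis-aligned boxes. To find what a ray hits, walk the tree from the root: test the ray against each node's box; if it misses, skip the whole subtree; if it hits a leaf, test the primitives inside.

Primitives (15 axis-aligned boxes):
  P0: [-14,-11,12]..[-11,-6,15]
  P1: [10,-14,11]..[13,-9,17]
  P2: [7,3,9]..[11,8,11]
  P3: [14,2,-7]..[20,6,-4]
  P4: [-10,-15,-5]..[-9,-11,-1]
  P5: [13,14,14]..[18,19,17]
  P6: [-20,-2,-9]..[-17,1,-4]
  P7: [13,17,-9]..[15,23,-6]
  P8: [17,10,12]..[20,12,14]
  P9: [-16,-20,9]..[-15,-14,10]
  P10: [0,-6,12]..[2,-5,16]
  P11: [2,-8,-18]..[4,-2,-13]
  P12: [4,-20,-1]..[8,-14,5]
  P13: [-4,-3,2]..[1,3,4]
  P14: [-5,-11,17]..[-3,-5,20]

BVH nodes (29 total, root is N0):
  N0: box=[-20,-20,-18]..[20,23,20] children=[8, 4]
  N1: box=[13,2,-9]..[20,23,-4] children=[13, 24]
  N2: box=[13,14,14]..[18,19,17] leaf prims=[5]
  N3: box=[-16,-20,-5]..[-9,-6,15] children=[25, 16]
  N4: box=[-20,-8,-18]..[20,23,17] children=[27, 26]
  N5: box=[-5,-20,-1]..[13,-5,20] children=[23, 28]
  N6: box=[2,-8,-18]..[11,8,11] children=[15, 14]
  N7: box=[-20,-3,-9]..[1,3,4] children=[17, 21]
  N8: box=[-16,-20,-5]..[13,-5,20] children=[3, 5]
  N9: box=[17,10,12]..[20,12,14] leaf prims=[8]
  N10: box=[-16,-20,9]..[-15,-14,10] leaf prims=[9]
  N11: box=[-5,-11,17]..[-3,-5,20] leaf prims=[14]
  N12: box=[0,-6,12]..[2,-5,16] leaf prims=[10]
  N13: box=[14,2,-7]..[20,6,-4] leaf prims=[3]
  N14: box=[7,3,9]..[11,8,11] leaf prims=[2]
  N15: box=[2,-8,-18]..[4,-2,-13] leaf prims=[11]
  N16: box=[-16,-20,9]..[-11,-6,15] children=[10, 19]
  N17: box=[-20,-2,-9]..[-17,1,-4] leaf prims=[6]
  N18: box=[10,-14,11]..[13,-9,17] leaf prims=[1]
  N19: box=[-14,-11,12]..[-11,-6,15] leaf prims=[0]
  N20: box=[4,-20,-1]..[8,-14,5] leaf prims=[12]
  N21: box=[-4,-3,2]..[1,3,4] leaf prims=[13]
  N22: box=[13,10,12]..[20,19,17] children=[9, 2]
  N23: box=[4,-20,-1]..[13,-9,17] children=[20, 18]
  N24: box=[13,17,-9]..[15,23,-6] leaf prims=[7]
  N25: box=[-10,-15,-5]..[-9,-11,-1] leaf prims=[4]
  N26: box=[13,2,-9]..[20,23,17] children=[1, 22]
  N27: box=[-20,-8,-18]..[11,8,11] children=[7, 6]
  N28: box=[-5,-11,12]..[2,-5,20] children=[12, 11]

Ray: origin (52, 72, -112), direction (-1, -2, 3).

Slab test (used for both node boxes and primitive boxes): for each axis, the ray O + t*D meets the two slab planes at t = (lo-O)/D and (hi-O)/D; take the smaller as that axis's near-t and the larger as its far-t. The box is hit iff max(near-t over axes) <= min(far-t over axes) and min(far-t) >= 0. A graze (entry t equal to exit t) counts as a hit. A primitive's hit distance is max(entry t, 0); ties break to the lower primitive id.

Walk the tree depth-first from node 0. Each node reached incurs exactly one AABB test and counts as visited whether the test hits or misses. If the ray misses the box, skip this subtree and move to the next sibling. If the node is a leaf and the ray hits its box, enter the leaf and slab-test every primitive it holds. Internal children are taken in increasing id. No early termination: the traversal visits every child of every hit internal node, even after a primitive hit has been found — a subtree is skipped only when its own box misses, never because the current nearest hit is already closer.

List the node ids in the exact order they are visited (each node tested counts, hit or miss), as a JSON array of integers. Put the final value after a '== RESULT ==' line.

Trace the traversal:
N0 x:[32,72] y:[49/2,46] z:[94/3,44] -> hit [32,44], descend [4, 8]
  N4 x:[32,72] y:[49/2,40] z:[94/3,43] -> hit [32,40], descend [26, 27]
    N26 x:[32,39] y:[49/2,35] z:[103/3,43] -> hit [103/3,35], descend [1, 22]
      N1 x:[32,39] y:[49/2,35] z:[103/3,36] -> hit [103/3,35], descend [13, 24]
        N13 x:[32,38] y:[33,35] z:[35,36] -> hit [35,35] leaf, test {P3@t=35}
        N24 x:[37,39] y:[49/2,55/2] z:[103/3,106/3] -> miss, prune
      N22 x:[32,39] y:[53/2,31] z:[124/3,43] -> miss, prune
    N27 x:[41,72] y:[32,40] z:[94/3,41] -> miss, prune
  N8 x:[39,68] y:[77/2,46] z:[107/3,44] -> hit [39,44], descend [3, 5]
    N3 x:[61,68] y:[39,46] z:[107/3,127/3] -> miss, prune
    N5 x:[39,57] y:[77/2,46] z:[37,44] -> hit [39,44], descend [23, 28]
      N23 x:[39,48] y:[81/2,46] z:[37,43] -> hit [81/2,43], descend [18, 20]
        N18 x:[39,42] y:[81/2,43] z:[41,43] -> hit [41,42] leaf, test {P1@t=41}
        N20 x:[44,48] y:[43,46] z:[37,39] -> miss, prune
      N28 x:[50,57] y:[77/2,83/2] z:[124/3,44] -> miss, prune

Visited [0, 4, 26, 1, 13, 24, 22, 27, 8, 3, 5, 23, 18, 20, 28]. Tests: 15 box, 2 leaf. Nearest: P3.

== RESULT ==
[0, 4, 26, 1, 13, 24, 22, 27, 8, 3, 5, 23, 18, 20, 28]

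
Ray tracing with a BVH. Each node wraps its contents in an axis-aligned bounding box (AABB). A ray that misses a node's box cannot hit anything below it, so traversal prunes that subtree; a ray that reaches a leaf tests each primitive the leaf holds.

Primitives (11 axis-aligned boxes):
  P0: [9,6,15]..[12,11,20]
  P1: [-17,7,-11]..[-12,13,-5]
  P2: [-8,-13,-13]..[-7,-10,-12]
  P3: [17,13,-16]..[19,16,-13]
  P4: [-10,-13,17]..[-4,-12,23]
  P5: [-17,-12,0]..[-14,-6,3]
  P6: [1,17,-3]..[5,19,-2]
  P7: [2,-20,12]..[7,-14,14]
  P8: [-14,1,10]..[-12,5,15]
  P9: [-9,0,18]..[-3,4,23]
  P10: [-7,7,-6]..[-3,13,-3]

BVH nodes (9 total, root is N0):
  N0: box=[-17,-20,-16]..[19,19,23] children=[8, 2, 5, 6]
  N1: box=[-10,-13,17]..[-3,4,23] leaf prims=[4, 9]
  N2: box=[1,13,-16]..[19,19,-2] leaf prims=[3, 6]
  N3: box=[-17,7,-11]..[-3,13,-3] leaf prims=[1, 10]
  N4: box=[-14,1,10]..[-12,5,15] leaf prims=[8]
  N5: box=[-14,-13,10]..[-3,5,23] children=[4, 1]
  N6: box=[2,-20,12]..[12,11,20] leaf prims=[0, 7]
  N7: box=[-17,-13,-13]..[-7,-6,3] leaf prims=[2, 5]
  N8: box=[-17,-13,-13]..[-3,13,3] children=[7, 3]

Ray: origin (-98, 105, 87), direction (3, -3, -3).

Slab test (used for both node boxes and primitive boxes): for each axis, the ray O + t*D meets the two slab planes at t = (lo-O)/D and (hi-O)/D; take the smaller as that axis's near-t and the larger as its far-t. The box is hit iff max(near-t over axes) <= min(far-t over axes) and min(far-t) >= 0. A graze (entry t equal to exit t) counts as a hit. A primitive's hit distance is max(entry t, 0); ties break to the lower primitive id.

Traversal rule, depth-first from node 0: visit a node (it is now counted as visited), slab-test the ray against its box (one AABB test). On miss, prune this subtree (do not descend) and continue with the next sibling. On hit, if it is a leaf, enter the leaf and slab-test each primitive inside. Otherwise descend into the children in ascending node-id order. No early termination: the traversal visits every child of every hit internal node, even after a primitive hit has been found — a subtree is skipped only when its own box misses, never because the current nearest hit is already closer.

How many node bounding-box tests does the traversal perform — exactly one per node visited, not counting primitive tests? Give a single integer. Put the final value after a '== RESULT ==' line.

Traverse from the root:
N0 x:[27,39] y:[86/3,125/3] z:[64/3,103/3] -> hit [86/3,103/3], descend [2, 5, 6, 8]
  N2 x:[33,39] y:[86/3,92/3] z:[89/3,103/3] -> miss, prune
  N5 x:[28,95/3] y:[100/3,118/3] z:[64/3,77/3] -> miss, prune
  N6 x:[100/3,110/3] y:[94/3,125/3] z:[67/3,25] -> miss, prune
  N8 x:[27,95/3] y:[92/3,118/3] z:[28,100/3] -> hit [92/3,95/3], descend [3, 7]
    N3 x:[27,95/3] y:[92/3,98/3] z:[30,98/3] -> hit [92/3,95/3] leaf, test {P1(miss), P10@t=92/3}
    N7 x:[27,91/3] y:[37,118/3] z:[28,100/3] -> miss, prune

Summary -> nodes [0, 2, 5, 6, 8, 3, 7]; box-tests=7; leaf-entries=1; first=P10

== RESULT ==
7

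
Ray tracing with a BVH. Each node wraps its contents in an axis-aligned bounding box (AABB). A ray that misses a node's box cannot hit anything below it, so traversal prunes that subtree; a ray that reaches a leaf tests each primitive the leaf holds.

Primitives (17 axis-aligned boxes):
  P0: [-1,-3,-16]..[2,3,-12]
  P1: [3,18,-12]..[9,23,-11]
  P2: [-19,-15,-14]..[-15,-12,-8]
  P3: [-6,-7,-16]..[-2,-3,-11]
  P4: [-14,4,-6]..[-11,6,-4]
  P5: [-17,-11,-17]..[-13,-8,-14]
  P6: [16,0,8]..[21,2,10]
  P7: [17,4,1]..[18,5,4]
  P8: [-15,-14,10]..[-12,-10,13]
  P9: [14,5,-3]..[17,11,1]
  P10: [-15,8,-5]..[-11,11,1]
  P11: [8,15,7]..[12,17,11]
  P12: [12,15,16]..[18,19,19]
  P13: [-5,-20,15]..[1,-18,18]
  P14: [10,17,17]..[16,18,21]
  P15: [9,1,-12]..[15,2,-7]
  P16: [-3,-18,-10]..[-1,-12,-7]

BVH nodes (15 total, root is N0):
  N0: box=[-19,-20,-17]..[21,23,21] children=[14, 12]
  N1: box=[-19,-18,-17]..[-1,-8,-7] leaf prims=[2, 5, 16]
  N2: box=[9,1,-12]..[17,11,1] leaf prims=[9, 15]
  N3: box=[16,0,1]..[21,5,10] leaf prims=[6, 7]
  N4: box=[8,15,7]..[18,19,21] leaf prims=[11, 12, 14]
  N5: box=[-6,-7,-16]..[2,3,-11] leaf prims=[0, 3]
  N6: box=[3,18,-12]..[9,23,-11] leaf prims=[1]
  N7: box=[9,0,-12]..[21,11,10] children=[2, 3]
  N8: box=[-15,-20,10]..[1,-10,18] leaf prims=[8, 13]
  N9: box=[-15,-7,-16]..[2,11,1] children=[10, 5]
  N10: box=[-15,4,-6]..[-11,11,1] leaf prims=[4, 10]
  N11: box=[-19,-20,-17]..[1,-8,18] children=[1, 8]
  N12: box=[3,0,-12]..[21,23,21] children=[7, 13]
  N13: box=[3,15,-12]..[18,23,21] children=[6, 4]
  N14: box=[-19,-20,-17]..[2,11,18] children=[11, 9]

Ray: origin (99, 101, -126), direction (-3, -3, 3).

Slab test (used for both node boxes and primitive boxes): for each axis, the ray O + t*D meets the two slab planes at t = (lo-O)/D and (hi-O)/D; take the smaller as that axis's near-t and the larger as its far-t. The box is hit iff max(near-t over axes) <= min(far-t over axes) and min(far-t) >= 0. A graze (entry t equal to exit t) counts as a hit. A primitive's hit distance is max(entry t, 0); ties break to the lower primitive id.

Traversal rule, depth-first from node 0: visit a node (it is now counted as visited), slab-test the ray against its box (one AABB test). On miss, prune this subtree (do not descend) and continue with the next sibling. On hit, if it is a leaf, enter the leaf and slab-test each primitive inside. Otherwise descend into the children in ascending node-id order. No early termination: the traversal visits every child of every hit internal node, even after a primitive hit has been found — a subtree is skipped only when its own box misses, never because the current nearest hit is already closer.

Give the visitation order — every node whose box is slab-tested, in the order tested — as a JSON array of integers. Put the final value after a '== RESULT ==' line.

Trace the traversal:
N0 x:[26,118/3] y:[26,121/3] z:[109/3,49] -> hit [109/3,118/3], descend [12, 14]
  N12 x:[26,32] y:[26,101/3] z:[38,49] -> miss, prune
  N14 x:[97/3,118/3] y:[30,121/3] z:[109/3,48] -> hit [109/3,118/3], descend [9, 11]
    N9 x:[97/3,38] y:[30,36] z:[110/3,127/3] -> miss, prune
    N11 x:[98/3,118/3] y:[109/3,121/3] z:[109/3,48] -> hit [109/3,118/3], descend [1, 8]
      N1 x:[100/3,118/3] y:[109/3,119/3] z:[109/3,119/3] -> hit [109/3,118/3] leaf, test {P2@t=38, P5@t=112/3, P16(miss)}
      N8 x:[98/3,38] y:[37,121/3] z:[136/3,48] -> miss, prune

Summary -> nodes [0, 12, 14, 9, 11, 1, 8]; box-tests=7; leaf-entries=1; first=P5

== RESULT ==
[0, 12, 14, 9, 11, 1, 8]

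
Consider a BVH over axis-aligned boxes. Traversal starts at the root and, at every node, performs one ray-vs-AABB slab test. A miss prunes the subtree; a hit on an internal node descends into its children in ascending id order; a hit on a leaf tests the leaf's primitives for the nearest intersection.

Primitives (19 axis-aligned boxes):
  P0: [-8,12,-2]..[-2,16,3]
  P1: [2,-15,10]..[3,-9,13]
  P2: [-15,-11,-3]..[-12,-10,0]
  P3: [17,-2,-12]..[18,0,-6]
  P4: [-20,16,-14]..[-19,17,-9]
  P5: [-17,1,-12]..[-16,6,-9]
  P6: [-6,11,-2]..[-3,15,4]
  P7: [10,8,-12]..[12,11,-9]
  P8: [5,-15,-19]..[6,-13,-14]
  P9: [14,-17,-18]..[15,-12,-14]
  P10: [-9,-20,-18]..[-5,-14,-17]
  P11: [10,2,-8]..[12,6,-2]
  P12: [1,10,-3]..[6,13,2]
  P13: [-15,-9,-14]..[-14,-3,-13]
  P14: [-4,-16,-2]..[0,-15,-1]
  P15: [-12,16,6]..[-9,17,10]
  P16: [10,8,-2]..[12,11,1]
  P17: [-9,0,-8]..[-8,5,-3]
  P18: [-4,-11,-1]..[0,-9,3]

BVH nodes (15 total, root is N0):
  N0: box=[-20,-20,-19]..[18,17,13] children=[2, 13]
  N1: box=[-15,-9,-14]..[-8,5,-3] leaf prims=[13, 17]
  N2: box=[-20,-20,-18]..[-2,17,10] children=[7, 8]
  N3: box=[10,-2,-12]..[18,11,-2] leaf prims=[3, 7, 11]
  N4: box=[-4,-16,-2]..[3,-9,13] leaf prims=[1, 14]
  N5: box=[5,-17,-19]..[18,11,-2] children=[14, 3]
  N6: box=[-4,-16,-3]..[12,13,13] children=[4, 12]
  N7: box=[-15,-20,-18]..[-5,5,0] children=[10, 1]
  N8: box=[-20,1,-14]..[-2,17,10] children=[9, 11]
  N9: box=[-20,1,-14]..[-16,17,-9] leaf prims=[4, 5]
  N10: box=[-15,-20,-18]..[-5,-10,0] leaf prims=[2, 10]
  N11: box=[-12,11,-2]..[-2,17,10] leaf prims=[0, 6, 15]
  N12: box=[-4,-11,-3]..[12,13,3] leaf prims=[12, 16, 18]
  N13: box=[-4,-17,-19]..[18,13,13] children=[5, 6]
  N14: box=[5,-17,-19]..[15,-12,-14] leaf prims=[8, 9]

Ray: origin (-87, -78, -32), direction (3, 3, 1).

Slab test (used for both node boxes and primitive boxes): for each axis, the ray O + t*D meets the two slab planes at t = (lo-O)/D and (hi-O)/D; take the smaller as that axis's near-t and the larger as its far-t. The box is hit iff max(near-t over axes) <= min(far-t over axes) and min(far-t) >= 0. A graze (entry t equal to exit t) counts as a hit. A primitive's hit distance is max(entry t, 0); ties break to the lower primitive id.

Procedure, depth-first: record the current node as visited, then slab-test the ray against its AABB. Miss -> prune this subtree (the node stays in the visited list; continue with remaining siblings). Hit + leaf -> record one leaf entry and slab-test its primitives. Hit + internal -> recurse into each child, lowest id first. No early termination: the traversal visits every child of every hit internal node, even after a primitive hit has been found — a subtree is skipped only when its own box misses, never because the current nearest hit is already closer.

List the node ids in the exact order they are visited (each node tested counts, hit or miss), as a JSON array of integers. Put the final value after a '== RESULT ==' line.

Traverse from the root:
N0 x:[67/3,35] y:[58/3,95/3] z:[13,45] -> hit [67/3,95/3], descend [2, 13]
  N2 x:[67/3,85/3] y:[58/3,95/3] z:[14,42] -> hit [67/3,85/3], descend [7, 8]
    N7 x:[24,82/3] y:[58/3,83/3] z:[14,32] -> hit [24,82/3], descend [1, 10]
      N1 x:[24,79/3] y:[23,83/3] z:[18,29] -> hit [24,79/3] leaf, test {P13(miss), P17@t=26}
      N10 x:[24,82/3] y:[58/3,68/3] z:[14,32] -> miss, prune
    N8 x:[67/3,85/3] y:[79/3,95/3] z:[18,42] -> hit [79/3,85/3], descend [9, 11]
      N9 x:[67/3,71/3] y:[79/3,95/3] z:[18,23] -> miss, prune
      N11 x:[25,85/3] y:[89/3,95/3] z:[30,42] -> miss, prune
  N13 x:[83/3,35] y:[61/3,91/3] z:[13,45] -> hit [83/3,91/3], descend [5, 6]
    N5 x:[92/3,35] y:[61/3,89/3] z:[13,30] -> miss, prune
    N6 x:[83/3,33] y:[62/3,91/3] z:[29,45] -> hit [29,91/3], descend [4, 12]
      N4 x:[83/3,30] y:[62/3,23] z:[30,45] -> miss, prune
      N12 x:[83/3,33] y:[67/3,91/3] z:[29,35] -> hit [29,91/3] leaf, test {P12@t=88/3, P16(miss), P18(miss)}

order=[0, 2, 7, 1, 10, 8, 9, 11, 13, 5, 6, 4, 12]  |boxes|=13  |leaves|=2  hit=P17

== RESULT ==
[0, 2, 7, 1, 10, 8, 9, 11, 13, 5, 6, 4, 12]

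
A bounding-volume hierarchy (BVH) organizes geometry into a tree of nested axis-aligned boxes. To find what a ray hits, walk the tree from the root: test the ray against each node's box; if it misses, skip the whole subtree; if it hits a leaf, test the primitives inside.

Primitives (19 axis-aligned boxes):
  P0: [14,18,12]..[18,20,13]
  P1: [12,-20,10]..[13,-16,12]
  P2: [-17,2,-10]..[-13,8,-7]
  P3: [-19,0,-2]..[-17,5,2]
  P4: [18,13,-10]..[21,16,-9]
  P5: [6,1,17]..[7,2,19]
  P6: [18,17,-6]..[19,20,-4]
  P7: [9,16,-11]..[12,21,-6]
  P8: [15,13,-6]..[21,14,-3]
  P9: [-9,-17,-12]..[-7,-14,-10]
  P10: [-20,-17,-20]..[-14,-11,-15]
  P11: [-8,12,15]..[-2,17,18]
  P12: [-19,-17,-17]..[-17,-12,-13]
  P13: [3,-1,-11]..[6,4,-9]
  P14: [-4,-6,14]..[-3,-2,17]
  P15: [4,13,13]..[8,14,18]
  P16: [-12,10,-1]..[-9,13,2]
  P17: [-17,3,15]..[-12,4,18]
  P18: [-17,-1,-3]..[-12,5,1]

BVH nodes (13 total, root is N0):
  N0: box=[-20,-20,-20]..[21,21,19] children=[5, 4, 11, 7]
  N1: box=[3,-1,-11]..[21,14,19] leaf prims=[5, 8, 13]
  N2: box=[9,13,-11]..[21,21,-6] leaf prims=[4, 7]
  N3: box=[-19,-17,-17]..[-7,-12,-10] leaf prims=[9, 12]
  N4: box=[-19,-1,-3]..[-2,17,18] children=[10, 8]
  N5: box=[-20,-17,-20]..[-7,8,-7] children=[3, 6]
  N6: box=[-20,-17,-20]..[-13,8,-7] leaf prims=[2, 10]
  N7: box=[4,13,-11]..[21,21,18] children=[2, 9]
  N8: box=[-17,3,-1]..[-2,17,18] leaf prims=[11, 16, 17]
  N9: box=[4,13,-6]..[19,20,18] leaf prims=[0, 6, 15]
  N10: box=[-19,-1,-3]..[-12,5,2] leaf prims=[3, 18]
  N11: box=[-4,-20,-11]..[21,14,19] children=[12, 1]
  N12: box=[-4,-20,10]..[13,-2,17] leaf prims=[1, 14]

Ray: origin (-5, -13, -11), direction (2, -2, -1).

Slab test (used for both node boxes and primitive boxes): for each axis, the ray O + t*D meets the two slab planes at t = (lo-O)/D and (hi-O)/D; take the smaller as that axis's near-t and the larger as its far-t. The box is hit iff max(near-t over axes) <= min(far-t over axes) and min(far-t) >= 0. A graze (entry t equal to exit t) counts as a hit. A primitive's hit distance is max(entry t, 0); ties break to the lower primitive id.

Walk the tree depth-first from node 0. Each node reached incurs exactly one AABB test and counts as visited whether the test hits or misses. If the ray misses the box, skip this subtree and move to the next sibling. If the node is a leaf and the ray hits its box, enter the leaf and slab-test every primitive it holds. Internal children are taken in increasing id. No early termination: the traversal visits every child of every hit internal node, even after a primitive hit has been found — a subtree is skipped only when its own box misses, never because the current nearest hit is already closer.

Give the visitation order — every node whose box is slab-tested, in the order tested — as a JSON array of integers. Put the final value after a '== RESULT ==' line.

Traverse from the root:
N0 x:[-15/2,13] y:[-17,7/2] z:[-30,9] -> hit [-15/2,7/2], descend [4, 5, 7, 11]
  N4 x:[-7,3/2] y:[-15,-6] z:[-29,-8] -> miss, prune
  N5 x:[-15/2,-1] y:[-21/2,2] z:[-4,9] -> miss, prune
  N7 x:[9/2,13] y:[-17,-13] z:[-29,0] -> miss, prune
  N11 x:[1/2,13] y:[-27/2,7/2] z:[-30,0] -> miss, prune

Visited [0, 4, 5, 7, 11]. Tests: 5 box, 0 leaf. Nearest: miss.

== RESULT ==
[0, 4, 5, 7, 11]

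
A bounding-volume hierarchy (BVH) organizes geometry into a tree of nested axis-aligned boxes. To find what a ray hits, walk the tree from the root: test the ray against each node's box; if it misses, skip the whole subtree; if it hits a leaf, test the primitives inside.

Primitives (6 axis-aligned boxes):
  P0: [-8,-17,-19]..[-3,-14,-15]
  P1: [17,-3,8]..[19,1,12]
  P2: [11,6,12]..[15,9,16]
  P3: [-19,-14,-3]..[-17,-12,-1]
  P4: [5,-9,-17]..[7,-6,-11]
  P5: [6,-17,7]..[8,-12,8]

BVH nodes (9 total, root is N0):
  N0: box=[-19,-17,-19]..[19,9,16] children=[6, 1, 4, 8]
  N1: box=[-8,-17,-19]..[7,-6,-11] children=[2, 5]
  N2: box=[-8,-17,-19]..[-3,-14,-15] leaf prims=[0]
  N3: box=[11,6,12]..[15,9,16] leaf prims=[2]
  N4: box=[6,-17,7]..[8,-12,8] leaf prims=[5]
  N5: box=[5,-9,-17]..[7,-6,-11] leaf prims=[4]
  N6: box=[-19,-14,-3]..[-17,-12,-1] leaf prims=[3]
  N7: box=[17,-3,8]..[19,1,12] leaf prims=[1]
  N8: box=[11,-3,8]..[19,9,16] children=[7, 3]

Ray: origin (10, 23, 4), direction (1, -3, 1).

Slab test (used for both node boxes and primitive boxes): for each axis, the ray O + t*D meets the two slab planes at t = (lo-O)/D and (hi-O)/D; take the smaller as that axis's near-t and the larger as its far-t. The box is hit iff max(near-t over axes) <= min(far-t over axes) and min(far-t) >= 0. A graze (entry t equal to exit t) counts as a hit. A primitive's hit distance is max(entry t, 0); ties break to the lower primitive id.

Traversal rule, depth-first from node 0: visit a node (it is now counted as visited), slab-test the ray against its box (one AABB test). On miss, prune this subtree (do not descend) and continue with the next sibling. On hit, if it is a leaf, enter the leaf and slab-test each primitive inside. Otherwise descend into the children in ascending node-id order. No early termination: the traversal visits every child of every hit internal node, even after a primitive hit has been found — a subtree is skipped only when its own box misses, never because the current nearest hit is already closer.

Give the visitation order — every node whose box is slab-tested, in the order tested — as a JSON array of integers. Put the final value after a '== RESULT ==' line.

Trace the traversal:
N0 x:[-29,9] y:[14/3,40/3] z:[-23,12] -> hit [14/3,9], descend [1, 4, 6, 8]
  N1 x:[-18,-3] y:[29/3,40/3] z:[-23,-15] -> miss, prune
  N4 x:[-4,-2] y:[35/3,40/3] z:[3,4] -> miss, prune
  N6 x:[-29,-27] y:[35/3,37/3] z:[-7,-5] -> miss, prune
  N8 x:[1,9] y:[14/3,26/3] z:[4,12] -> hit [14/3,26/3], descend [3, 7]
    N3 x:[1,5] y:[14/3,17/3] z:[8,12] -> miss, prune
    N7 x:[7,9] y:[22/3,26/3] z:[4,8] -> hit [22/3,8] leaf, test {P1@t=22/3}

Visited [0, 1, 4, 6, 8, 3, 7]. Tests: 7 box, 1 leaf. Nearest: P1.

== RESULT ==
[0, 1, 4, 6, 8, 3, 7]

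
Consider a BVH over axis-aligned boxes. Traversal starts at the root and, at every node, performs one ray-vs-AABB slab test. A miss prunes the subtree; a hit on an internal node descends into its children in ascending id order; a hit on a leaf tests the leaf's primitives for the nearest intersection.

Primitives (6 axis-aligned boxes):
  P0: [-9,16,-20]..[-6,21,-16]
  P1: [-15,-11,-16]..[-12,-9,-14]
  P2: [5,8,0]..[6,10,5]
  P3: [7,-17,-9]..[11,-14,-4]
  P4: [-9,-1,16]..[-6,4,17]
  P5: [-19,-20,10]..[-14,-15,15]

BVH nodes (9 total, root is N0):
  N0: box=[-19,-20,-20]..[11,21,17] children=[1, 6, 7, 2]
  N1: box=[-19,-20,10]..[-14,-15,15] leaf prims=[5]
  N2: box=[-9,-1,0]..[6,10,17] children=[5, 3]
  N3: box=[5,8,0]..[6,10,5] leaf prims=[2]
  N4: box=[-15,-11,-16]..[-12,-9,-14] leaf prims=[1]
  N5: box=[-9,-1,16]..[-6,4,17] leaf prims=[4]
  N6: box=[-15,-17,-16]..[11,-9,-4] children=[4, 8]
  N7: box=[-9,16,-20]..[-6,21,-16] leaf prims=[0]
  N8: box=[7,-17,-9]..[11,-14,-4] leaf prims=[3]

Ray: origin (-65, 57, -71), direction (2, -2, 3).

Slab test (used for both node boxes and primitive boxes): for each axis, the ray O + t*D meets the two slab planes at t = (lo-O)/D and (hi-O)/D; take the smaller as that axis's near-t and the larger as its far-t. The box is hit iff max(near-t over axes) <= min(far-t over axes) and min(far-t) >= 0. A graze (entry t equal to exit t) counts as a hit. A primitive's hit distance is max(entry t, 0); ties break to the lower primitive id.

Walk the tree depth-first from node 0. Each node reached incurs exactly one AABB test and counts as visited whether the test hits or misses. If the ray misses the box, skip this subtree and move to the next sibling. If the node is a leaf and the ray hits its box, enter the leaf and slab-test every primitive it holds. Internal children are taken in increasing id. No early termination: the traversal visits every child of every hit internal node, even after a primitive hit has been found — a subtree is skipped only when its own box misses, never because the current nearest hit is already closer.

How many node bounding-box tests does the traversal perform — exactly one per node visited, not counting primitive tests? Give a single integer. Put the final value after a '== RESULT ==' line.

Traverse from the root:
N0 x:[23,38] y:[18,77/2] z:[17,88/3] -> hit [23,88/3], descend [1, 2, 6, 7]
  N1 x:[23,51/2] y:[36,77/2] z:[27,86/3] -> miss, prune
  N2 x:[28,71/2] y:[47/2,29] z:[71/3,88/3] -> hit [28,29], descend [3, 5]
    N3 x:[35,71/2] y:[47/2,49/2] z:[71/3,76/3] -> miss, prune
    N5 x:[28,59/2] y:[53/2,29] z:[29,88/3] -> hit [29,29] leaf, test {P4@t=29}
  N6 x:[25,38] y:[33,37] z:[55/3,67/3] -> miss, prune
  N7 x:[28,59/2] y:[18,41/2] z:[17,55/3] -> miss, prune

7 AABB tests over nodes [0, 1, 2, 3, 5, 6, 7]; 1 leaf entered; closest P4.

== RESULT ==
7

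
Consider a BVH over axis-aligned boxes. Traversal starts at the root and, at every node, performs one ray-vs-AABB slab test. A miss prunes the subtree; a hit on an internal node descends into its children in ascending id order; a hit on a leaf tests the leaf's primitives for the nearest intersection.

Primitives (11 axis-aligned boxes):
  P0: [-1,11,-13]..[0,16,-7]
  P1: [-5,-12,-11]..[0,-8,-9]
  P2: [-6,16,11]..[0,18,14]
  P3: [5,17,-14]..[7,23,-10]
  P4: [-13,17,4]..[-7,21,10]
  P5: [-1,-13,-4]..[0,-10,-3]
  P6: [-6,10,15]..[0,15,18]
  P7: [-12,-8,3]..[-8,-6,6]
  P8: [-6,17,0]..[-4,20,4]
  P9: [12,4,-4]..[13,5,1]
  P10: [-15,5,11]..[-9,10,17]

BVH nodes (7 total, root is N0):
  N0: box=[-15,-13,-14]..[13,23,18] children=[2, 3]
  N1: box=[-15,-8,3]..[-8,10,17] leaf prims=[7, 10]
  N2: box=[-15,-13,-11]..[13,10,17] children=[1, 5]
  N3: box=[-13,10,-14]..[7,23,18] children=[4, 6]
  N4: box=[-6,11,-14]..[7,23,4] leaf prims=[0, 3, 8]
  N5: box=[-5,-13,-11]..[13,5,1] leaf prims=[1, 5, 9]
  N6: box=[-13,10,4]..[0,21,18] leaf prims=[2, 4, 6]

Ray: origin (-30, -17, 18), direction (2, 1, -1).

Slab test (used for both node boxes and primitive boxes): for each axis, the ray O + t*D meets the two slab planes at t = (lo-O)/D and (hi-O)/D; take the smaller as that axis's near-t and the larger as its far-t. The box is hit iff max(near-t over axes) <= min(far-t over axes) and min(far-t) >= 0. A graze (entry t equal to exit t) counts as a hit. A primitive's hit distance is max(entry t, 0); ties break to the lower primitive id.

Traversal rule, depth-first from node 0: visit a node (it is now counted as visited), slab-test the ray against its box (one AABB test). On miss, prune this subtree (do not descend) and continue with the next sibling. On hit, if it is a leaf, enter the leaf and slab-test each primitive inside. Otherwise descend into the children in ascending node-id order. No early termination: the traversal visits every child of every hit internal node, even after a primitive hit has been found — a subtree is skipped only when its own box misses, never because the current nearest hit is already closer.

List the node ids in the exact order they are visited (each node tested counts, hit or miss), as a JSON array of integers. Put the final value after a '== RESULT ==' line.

Trace the traversal:
N0 x:[15/2,43/2] y:[4,40] z:[0,32] -> hit [15/2,43/2], descend [2, 3]
  N2 x:[15/2,43/2] y:[4,27] z:[1,29] -> hit [15/2,43/2], descend [1, 5]
    N1 x:[15/2,11] y:[9,27] z:[1,15] -> hit [9,11] leaf, test {P7(miss), P10(miss)}
    N5 x:[25/2,43/2] y:[4,22] z:[17,29] -> hit [17,43/2] leaf, test {P1(miss), P5(miss), P9@t=21}
  N3 x:[17/2,37/2] y:[27,40] z:[0,32] -> miss, prune

Visited [0, 2, 1, 5, 3]. Tests: 5 box, 2 leaf. Nearest: P9.

== RESULT ==
[0, 2, 1, 5, 3]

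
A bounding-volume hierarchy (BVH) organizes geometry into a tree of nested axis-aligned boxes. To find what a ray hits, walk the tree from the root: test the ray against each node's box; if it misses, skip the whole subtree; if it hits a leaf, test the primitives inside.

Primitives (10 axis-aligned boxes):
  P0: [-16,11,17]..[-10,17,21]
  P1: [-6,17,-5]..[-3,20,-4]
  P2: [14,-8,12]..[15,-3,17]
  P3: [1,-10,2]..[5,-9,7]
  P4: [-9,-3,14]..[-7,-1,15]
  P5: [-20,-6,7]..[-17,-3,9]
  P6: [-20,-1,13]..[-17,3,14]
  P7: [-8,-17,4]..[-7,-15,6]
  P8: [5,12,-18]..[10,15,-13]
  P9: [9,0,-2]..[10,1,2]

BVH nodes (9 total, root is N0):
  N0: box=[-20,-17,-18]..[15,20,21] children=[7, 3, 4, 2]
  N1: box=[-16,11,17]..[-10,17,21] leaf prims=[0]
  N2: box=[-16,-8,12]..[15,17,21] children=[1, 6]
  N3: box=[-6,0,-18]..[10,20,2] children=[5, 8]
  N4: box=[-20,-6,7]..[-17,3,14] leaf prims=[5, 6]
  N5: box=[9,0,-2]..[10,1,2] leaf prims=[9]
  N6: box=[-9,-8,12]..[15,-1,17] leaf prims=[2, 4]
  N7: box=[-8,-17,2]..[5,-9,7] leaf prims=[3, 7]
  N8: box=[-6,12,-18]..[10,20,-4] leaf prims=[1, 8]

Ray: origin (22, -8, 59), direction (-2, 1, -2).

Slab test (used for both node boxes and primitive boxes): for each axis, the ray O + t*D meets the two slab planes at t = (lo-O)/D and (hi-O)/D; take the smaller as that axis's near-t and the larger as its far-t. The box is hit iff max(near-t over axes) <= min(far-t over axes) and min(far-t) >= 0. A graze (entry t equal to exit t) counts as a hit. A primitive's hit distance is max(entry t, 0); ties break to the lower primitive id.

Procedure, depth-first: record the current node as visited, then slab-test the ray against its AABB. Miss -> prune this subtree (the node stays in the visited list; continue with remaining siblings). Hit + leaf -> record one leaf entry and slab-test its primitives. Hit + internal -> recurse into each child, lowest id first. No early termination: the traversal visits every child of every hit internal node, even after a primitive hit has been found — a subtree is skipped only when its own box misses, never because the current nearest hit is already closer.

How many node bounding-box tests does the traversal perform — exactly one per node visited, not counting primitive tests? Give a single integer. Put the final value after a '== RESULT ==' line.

Trace the traversal:
N0 x:[7/2,21] y:[-9,28] z:[19,77/2] -> hit [19,21], descend [2, 3, 4, 7]
  N2 x:[7/2,19] y:[0,25] z:[19,47/2] -> hit [19,19], descend [1, 6]
    N1 x:[16,19] y:[19,25] z:[19,21] -> hit [19,19] leaf, test {P0@t=19}
    N6 x:[7/2,31/2] y:[0,7] z:[21,47/2] -> miss, prune
  N3 x:[6,14] y:[8,28] z:[57/2,77/2] -> miss, prune
  N4 x:[39/2,21] y:[2,11] z:[45/2,26] -> miss, prune
  N7 x:[17/2,15] y:[-9,-1] z:[26,57/2] -> miss, prune

Summary -> nodes [0, 2, 1, 6, 3, 4, 7]; box-tests=7; leaf-entries=1; first=P0

== RESULT ==
7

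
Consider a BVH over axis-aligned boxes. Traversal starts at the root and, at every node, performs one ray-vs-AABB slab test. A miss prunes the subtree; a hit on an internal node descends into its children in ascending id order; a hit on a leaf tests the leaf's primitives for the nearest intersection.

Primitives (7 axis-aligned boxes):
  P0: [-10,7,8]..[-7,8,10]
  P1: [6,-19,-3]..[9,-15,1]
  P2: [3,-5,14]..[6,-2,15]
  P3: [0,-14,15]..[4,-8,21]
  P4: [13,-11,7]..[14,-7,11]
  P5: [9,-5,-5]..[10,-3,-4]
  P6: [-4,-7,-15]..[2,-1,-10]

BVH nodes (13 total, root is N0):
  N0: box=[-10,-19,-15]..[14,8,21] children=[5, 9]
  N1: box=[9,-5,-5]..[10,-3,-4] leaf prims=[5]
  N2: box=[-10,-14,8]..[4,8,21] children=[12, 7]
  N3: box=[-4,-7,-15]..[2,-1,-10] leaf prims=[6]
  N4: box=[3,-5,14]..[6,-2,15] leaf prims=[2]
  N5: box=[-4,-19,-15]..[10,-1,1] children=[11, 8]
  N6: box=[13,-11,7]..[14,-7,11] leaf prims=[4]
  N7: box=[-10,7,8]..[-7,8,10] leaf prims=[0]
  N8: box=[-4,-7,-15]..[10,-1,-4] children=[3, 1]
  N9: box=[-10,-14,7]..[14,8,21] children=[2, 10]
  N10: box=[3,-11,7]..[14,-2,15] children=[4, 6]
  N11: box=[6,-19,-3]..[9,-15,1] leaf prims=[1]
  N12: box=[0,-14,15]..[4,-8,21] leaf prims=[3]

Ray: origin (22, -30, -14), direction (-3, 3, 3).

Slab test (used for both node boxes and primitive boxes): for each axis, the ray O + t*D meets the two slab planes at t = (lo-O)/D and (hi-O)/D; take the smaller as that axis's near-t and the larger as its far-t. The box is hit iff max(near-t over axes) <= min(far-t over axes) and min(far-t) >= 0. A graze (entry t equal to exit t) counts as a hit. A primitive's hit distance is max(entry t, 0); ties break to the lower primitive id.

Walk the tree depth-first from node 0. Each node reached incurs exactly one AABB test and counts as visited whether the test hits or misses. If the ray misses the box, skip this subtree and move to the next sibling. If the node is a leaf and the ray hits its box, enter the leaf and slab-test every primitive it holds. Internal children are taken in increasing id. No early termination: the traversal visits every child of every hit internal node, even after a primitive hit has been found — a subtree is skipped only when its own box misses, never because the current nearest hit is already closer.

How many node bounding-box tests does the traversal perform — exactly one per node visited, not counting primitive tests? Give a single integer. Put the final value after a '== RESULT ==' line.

Walk:
N0 x:[8/3,32/3] y:[11/3,38/3] z:[-1/3,35/3] -> hit [11/3,32/3], descend [5, 9]
  N5 x:[4,26/3] y:[11/3,29/3] z:[-1/3,5] -> hit [4,5], descend [8, 11]
    N8 x:[4,26/3] y:[23/3,29/3] z:[-1/3,10/3] -> miss, prune
    N11 x:[13/3,16/3] y:[11/3,5] z:[11/3,5] -> hit [13/3,5] leaf, test {P1@t=13/3}
  N9 x:[8/3,32/3] y:[16/3,38/3] z:[7,35/3] -> hit [7,32/3], descend [2, 10]
    N2 x:[6,32/3] y:[16/3,38/3] z:[22/3,35/3] -> hit [22/3,32/3], descend [7, 12]
      N7 x:[29/3,32/3] y:[37/3,38/3] z:[22/3,8] -> miss, prune
      N12 x:[6,22/3] y:[16/3,22/3] z:[29/3,35/3] -> miss, prune
    N10 x:[8/3,19/3] y:[19/3,28/3] z:[7,29/3] -> miss, prune

Summary -> nodes [0, 5, 8, 11, 9, 2, 7, 12, 10]; box-tests=9; leaf-entries=1; first=P1

== RESULT ==
9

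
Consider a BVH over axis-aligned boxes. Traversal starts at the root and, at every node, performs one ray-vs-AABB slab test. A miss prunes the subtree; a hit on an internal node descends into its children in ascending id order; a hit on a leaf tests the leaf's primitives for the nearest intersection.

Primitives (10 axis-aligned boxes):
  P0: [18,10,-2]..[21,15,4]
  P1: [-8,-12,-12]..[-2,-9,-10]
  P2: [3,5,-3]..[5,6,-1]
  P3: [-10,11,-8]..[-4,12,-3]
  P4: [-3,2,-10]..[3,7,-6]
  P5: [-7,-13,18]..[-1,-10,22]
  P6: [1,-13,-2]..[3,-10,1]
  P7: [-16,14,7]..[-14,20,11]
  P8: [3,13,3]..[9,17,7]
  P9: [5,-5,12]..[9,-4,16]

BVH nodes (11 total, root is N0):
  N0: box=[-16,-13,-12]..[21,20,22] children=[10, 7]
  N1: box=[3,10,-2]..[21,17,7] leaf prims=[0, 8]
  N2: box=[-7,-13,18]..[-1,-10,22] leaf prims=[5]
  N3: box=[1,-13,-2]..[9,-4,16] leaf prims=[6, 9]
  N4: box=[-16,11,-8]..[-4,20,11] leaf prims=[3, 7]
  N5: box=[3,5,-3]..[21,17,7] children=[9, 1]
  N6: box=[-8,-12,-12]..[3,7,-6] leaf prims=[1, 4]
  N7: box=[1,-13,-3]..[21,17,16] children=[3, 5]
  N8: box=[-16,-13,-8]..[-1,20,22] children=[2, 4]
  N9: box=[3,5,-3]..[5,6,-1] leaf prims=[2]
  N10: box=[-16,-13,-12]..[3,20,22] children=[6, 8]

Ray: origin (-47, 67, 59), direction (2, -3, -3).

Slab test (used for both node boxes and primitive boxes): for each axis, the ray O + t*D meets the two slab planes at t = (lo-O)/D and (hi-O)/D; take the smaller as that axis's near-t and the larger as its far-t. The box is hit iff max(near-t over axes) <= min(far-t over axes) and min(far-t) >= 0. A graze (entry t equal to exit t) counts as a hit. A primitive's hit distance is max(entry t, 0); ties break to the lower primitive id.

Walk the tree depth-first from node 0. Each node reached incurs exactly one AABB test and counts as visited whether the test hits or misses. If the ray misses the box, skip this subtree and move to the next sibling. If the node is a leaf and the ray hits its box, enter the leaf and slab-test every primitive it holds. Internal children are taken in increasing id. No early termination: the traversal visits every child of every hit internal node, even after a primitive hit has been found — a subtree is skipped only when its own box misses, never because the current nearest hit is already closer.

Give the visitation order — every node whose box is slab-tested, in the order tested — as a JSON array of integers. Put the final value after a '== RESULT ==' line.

Traverse from the root:
N0 x:[31/2,34] y:[47/3,80/3] z:[37/3,71/3] -> hit [47/3,71/3], descend [7, 10]
  N7 x:[24,34] y:[50/3,80/3] z:[43/3,62/3] -> miss, prune
  N10 x:[31/2,25] y:[47/3,80/3] z:[37/3,71/3] -> hit [47/3,71/3], descend [6, 8]
    N6 x:[39/2,25] y:[20,79/3] z:[65/3,71/3] -> hit [65/3,71/3] leaf, test {P1(miss), P4(miss)}
    N8 x:[31/2,23] y:[47/3,80/3] z:[37/3,67/3] -> hit [47/3,67/3], descend [2, 4]
      N2 x:[20,23] y:[77/3,80/3] z:[37/3,41/3] -> miss, prune
      N4 x:[31/2,43/2] y:[47/3,56/3] z:[16,67/3] -> hit [16,56/3] leaf, test {P3(miss), P7@t=16}

Summary -> nodes [0, 7, 10, 6, 8, 2, 4]; box-tests=7; leaf-entries=2; first=P7

== RESULT ==
[0, 7, 10, 6, 8, 2, 4]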